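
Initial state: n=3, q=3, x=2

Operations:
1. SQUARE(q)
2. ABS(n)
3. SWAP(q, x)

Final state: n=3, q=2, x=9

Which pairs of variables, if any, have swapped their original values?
None

Comparing initial and final values:
q: 3 → 2
n: 3 → 3
x: 2 → 9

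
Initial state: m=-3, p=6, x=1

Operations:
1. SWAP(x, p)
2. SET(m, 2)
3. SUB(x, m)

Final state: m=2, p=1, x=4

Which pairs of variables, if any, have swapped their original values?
None

Comparing initial and final values:
m: -3 → 2
x: 1 → 4
p: 6 → 1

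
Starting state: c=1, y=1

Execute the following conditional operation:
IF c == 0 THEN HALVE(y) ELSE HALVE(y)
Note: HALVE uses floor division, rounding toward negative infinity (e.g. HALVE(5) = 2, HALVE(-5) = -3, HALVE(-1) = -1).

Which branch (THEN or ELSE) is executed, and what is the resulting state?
Branch: ELSE, Final state: c=1, y=0

Evaluating condition: c == 0
c = 1
Condition is False, so ELSE branch executes
After HALVE(y): c=1, y=0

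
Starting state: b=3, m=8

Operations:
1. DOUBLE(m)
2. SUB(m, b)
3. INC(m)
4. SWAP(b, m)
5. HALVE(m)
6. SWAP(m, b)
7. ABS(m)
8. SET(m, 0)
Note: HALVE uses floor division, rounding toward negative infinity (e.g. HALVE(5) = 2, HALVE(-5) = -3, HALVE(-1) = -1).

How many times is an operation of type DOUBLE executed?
1

Counting DOUBLE operations:
Step 1: DOUBLE(m) ← DOUBLE
Total: 1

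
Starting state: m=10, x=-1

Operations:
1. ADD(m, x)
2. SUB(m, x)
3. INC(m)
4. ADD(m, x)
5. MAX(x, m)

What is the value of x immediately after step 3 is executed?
x = -1

Tracing x through execution:
Initial: x = -1
After step 1 (ADD(m, x)): x = -1
After step 2 (SUB(m, x)): x = -1
After step 3 (INC(m)): x = -1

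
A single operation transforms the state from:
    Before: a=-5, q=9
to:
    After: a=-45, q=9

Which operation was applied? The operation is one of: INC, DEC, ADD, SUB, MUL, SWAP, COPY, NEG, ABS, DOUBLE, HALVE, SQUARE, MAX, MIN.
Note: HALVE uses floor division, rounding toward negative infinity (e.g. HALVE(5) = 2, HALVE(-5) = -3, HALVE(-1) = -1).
MUL(a, q)

Analyzing the change:
Before: a=-5, q=9
After: a=-45, q=9
Variable a changed from -5 to -45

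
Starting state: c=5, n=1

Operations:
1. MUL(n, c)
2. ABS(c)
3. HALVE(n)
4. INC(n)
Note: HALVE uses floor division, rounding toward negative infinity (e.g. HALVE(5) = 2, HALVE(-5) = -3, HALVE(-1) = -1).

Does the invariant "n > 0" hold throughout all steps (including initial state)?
Yes

The invariant holds at every step.

State at each step:
Initial: c=5, n=1
After step 1: c=5, n=5
After step 2: c=5, n=5
After step 3: c=5, n=2
After step 4: c=5, n=3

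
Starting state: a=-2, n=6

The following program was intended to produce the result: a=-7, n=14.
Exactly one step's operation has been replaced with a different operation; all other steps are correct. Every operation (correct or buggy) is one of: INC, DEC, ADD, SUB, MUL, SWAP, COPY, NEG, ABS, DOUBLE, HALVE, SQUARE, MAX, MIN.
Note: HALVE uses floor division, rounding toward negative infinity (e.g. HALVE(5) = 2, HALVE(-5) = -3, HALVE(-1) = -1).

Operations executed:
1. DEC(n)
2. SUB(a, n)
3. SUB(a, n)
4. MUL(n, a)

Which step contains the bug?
Step 3

Trace with buggy code:
Initial: a=-2, n=6
After step 1: a=-2, n=5
After step 2: a=-7, n=5
After step 3: a=-12, n=5
After step 4: a=-12, n=-60
Actual final a=-12, n=-60 ≠ expected a=-7, n=14.
Step 3 is the only position where a single-operation replacement can produce the expected result.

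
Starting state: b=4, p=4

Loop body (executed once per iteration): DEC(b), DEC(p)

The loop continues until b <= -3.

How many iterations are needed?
7

Tracing iterations:
Initial: b=4, p=4
After iteration 1: b=3, p=3
After iteration 2: b=2, p=2
After iteration 3: b=1, p=1
After iteration 4: b=0, p=0
After iteration 5: b=-1, p=-1
After iteration 6: b=-2, p=-2
After iteration 7: b=-3, p=-3
b <= -3 now holds, so the loop exits after 7 iterations.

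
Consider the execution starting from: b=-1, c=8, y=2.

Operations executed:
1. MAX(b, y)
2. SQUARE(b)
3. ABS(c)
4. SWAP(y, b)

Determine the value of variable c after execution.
c = 8

Tracing execution:
Step 1: MAX(b, y) → c = 8
Step 2: SQUARE(b) → c = 8
Step 3: ABS(c) → c = 8
Step 4: SWAP(y, b) → c = 8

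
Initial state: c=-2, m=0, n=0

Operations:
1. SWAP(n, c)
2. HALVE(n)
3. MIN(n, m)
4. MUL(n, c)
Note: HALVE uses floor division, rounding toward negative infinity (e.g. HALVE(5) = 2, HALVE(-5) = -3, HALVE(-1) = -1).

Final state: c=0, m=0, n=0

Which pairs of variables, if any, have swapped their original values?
None

Comparing initial and final values:
m: 0 → 0
c: -2 → 0
n: 0 → 0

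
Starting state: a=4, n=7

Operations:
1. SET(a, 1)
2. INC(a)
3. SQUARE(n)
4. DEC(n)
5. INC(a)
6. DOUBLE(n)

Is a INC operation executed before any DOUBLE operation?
Yes

First INC: step 2
First DOUBLE: step 6
Since 2 < 6, INC comes first.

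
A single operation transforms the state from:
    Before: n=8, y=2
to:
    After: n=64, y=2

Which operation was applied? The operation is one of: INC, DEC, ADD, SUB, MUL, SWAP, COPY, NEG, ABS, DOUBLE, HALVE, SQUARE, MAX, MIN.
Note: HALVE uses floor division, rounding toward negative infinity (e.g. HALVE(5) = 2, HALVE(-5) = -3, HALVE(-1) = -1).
SQUARE(n)

Analyzing the change:
Before: n=8, y=2
After: n=64, y=2
Variable n changed from 8 to 64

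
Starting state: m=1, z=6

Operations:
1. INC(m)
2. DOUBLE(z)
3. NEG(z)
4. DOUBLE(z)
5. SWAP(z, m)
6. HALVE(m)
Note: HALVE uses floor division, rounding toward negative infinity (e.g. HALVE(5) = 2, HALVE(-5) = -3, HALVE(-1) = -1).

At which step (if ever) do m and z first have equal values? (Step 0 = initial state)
Never

m and z never become equal during execution.

Comparing values at each step:
Initial: m=1, z=6
After step 1: m=2, z=6
After step 2: m=2, z=12
After step 3: m=2, z=-12
After step 4: m=2, z=-24
After step 5: m=-24, z=2
After step 6: m=-12, z=2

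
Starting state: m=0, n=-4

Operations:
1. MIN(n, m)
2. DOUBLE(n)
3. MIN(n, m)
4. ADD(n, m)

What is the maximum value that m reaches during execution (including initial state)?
0

Values of m at each step:
Initial: m = 0 ← maximum
After step 1: m = 0
After step 2: m = 0
After step 3: m = 0
After step 4: m = 0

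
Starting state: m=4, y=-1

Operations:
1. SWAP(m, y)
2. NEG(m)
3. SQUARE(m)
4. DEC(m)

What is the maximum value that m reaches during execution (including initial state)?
4

Values of m at each step:
Initial: m = 4 ← maximum
After step 1: m = -1
After step 2: m = 1
After step 3: m = 1
After step 4: m = 0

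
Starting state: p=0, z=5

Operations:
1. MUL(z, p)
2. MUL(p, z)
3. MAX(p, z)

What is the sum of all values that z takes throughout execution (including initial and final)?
5

Values of z at each step:
Initial: z = 5
After step 1: z = 0
After step 2: z = 0
After step 3: z = 0
Sum = 5 + 0 + 0 + 0 = 5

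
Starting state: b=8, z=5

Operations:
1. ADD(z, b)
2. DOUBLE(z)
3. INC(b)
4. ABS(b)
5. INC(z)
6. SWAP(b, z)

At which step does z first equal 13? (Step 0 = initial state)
Step 1

Tracing z:
Initial: z = 5
After step 1: z = 13 ← first occurrence
After step 2: z = 26
After step 3: z = 26
After step 4: z = 26
After step 5: z = 27
After step 6: z = 9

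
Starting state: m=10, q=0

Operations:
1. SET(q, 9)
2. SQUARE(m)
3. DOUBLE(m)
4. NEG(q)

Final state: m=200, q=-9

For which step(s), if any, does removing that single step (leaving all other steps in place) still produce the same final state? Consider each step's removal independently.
None - removing any single step changes the final result

Testing removal of each single step:
Without step 1: final = m=200, q=0 (different)
Without step 2: final = m=20, q=-9 (different)
Without step 3: final = m=100, q=-9 (different)
Without step 4: final = m=200, q=9 (different)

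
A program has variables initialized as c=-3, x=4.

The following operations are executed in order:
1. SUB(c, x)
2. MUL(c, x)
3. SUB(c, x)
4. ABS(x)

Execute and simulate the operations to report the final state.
{c: -32, x: 4}

Step-by-step execution:
Initial: c=-3, x=4
After step 1 (SUB(c, x)): c=-7, x=4
After step 2 (MUL(c, x)): c=-28, x=4
After step 3 (SUB(c, x)): c=-32, x=4
After step 4 (ABS(x)): c=-32, x=4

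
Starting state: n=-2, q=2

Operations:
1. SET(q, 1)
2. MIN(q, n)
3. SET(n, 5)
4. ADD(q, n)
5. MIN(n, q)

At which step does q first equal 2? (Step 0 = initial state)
Step 0

Tracing q:
Initial: q = 2 ← first occurrence
After step 1: q = 1
After step 2: q = -2
After step 3: q = -2
After step 4: q = 3
After step 5: q = 3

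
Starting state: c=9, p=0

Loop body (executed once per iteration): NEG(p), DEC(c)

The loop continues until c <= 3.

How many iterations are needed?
6

Tracing iterations:
Initial: c=9, p=0
After iteration 1: c=8, p=0
After iteration 2: c=7, p=0
After iteration 3: c=6, p=0
After iteration 4: c=5, p=0
After iteration 5: c=4, p=0
After iteration 6: c=3, p=0
c <= 3 now holds, so the loop exits after 6 iterations.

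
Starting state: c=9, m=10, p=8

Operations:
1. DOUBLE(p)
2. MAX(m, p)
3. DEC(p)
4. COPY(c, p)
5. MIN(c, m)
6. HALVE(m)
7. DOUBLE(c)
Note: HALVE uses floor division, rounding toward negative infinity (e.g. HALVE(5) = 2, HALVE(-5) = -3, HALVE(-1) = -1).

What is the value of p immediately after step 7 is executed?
p = 15

Tracing p through execution:
Initial: p = 8
After step 1 (DOUBLE(p)): p = 16
After step 2 (MAX(m, p)): p = 16
After step 3 (DEC(p)): p = 15
After step 4 (COPY(c, p)): p = 15
After step 5 (MIN(c, m)): p = 15
After step 6 (HALVE(m)): p = 15
After step 7 (DOUBLE(c)): p = 15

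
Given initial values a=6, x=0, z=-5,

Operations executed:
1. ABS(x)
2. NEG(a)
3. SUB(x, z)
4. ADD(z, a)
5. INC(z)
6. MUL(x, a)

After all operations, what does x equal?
x = -30

Tracing execution:
Step 1: ABS(x) → x = 0
Step 2: NEG(a) → x = 0
Step 3: SUB(x, z) → x = 5
Step 4: ADD(z, a) → x = 5
Step 5: INC(z) → x = 5
Step 6: MUL(x, a) → x = -30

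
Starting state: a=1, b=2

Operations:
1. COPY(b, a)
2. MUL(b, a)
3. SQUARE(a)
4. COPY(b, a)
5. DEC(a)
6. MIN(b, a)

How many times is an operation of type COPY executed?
2

Counting COPY operations:
Step 1: COPY(b, a) ← COPY
Step 4: COPY(b, a) ← COPY
Total: 2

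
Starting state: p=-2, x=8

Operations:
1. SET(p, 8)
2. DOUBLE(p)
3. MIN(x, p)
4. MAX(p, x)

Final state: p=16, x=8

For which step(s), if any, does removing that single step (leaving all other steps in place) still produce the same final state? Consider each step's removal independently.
Step(s) 3, 4

Testing removal of each single step:
Without step 1: final = p=-4, x=-4 (different)
Without step 2: final = p=8, x=8 (different)
Without step 3: final = p=16, x=8 (same)
Without step 4: final = p=16, x=8 (same)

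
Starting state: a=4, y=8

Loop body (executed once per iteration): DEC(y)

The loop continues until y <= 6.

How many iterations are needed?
2

Tracing iterations:
Initial: a=4, y=8
After iteration 1: a=4, y=7
After iteration 2: a=4, y=6
y <= 6 now holds, so the loop exits after 2 iterations.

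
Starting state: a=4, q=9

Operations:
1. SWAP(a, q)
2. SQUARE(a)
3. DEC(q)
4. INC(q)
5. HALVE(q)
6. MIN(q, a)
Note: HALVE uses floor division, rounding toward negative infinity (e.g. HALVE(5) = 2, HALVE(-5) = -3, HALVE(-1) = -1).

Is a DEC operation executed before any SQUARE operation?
No

First DEC: step 3
First SQUARE: step 2
Since 3 > 2, SQUARE comes first.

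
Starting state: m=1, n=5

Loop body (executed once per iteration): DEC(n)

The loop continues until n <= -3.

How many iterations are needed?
8

Tracing iterations:
Initial: m=1, n=5
After iteration 1: m=1, n=4
After iteration 2: m=1, n=3
After iteration 3: m=1, n=2
After iteration 4: m=1, n=1
After iteration 5: m=1, n=0
After iteration 6: m=1, n=-1
After iteration 7: m=1, n=-2
After iteration 8: m=1, n=-3
n <= -3 now holds, so the loop exits after 8 iterations.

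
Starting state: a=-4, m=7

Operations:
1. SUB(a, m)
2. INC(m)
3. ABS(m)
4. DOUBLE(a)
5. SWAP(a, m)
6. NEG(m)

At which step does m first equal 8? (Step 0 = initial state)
Step 2

Tracing m:
Initial: m = 7
After step 1: m = 7
After step 2: m = 8 ← first occurrence
After step 3: m = 8
After step 4: m = 8
After step 5: m = -22
After step 6: m = 22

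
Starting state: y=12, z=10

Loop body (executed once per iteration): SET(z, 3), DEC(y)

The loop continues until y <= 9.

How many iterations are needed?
3

Tracing iterations:
Initial: y=12, z=10
After iteration 1: y=11, z=3
After iteration 2: y=10, z=3
After iteration 3: y=9, z=3
y <= 9 now holds, so the loop exits after 3 iterations.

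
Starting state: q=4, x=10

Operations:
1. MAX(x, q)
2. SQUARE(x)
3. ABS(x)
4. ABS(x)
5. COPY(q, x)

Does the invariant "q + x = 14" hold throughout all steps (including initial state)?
No, violated after step 2

The invariant is violated after step 2.

State at each step:
Initial: q=4, x=10
After step 1: q=4, x=10
After step 2: q=4, x=100
After step 3: q=4, x=100
After step 4: q=4, x=100
After step 5: q=100, x=100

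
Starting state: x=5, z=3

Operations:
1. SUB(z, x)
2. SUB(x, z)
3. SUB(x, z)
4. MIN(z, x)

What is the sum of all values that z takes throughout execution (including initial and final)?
-5

Values of z at each step:
Initial: z = 3
After step 1: z = -2
After step 2: z = -2
After step 3: z = -2
After step 4: z = -2
Sum = 3 + -2 + -2 + -2 + -2 = -5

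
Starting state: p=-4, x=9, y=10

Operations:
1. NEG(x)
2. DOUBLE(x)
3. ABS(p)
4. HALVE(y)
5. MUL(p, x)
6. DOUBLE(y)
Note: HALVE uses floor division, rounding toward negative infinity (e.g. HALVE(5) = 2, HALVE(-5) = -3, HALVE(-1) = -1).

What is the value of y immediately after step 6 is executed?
y = 10

Tracing y through execution:
Initial: y = 10
After step 1 (NEG(x)): y = 10
After step 2 (DOUBLE(x)): y = 10
After step 3 (ABS(p)): y = 10
After step 4 (HALVE(y)): y = 5
After step 5 (MUL(p, x)): y = 5
After step 6 (DOUBLE(y)): y = 10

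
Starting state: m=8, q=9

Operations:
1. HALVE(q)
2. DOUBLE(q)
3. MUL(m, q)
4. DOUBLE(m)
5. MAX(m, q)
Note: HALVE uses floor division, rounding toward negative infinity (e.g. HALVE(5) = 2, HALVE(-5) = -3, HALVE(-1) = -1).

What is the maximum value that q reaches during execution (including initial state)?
9

Values of q at each step:
Initial: q = 9 ← maximum
After step 1: q = 4
After step 2: q = 8
After step 3: q = 8
After step 4: q = 8
After step 5: q = 8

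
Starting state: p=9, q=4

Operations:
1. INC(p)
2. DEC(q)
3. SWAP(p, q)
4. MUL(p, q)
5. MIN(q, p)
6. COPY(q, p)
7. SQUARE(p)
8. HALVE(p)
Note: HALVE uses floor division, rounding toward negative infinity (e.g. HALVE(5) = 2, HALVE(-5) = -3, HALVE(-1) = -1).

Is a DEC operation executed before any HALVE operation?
Yes

First DEC: step 2
First HALVE: step 8
Since 2 < 8, DEC comes first.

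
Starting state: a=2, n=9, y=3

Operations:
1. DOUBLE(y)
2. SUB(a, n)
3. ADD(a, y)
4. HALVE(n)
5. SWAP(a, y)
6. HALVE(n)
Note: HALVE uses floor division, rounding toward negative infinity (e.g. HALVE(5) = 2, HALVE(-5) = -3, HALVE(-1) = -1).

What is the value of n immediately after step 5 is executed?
n = 4

Tracing n through execution:
Initial: n = 9
After step 1 (DOUBLE(y)): n = 9
After step 2 (SUB(a, n)): n = 9
After step 3 (ADD(a, y)): n = 9
After step 4 (HALVE(n)): n = 4
After step 5 (SWAP(a, y)): n = 4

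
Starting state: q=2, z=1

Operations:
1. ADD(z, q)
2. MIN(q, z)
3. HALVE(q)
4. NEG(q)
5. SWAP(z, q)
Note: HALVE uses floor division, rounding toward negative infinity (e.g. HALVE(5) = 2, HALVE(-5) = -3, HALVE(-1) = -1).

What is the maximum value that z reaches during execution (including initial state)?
3

Values of z at each step:
Initial: z = 1
After step 1: z = 3 ← maximum
After step 2: z = 3
After step 3: z = 3
After step 4: z = 3
After step 5: z = -1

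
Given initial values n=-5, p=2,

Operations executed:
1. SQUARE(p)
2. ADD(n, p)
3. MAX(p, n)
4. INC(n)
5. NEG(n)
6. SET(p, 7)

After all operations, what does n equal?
n = 0

Tracing execution:
Step 1: SQUARE(p) → n = -5
Step 2: ADD(n, p) → n = -1
Step 3: MAX(p, n) → n = -1
Step 4: INC(n) → n = 0
Step 5: NEG(n) → n = 0
Step 6: SET(p, 7) → n = 0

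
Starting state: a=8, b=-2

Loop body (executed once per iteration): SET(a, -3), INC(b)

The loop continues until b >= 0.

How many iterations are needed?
2

Tracing iterations:
Initial: a=8, b=-2
After iteration 1: a=-3, b=-1
After iteration 2: a=-3, b=0
b >= 0 now holds, so the loop exits after 2 iterations.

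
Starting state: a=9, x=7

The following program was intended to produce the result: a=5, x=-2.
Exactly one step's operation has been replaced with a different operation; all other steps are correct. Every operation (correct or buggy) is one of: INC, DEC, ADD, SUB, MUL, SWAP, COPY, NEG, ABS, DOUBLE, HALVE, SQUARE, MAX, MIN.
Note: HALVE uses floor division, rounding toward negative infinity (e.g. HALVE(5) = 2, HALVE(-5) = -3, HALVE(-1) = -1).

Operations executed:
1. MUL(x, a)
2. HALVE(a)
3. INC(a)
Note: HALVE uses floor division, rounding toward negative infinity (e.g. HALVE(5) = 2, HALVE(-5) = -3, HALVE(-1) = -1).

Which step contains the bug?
Step 1

Trace with buggy code:
Initial: a=9, x=7
After step 1: a=9, x=63
After step 2: a=4, x=63
After step 3: a=5, x=63
Actual final a=5, x=63 ≠ expected a=5, x=-2.
Step 1 is the only position where a single-operation replacement can produce the expected result.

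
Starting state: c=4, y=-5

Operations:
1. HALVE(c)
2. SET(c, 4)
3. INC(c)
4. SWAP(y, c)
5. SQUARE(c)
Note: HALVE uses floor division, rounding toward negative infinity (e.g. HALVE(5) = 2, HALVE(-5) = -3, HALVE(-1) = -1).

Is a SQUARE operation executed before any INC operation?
No

First SQUARE: step 5
First INC: step 3
Since 5 > 3, INC comes first.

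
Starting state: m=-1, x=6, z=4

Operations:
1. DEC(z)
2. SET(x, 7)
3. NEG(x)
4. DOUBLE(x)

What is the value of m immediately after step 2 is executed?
m = -1

Tracing m through execution:
Initial: m = -1
After step 1 (DEC(z)): m = -1
After step 2 (SET(x, 7)): m = -1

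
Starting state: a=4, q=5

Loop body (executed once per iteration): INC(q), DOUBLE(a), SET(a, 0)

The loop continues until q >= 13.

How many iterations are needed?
8

Tracing iterations:
Initial: a=4, q=5
After iteration 1: a=0, q=6
After iteration 2: a=0, q=7
After iteration 3: a=0, q=8
After iteration 4: a=0, q=9
After iteration 5: a=0, q=10
After iteration 6: a=0, q=11
After iteration 7: a=0, q=12
After iteration 8: a=0, q=13
q >= 13 now holds, so the loop exits after 8 iterations.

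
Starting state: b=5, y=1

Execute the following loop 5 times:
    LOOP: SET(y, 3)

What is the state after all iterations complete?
b=5, y=3

Iteration trace:
Start: b=5, y=1
After iteration 1: b=5, y=3
After iteration 2: b=5, y=3
After iteration 3: b=5, y=3
After iteration 4: b=5, y=3
After iteration 5: b=5, y=3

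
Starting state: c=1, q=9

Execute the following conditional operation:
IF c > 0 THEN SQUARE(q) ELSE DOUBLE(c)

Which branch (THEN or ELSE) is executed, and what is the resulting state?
Branch: THEN, Final state: c=1, q=81

Evaluating condition: c > 0
c = 1
Condition is True, so THEN branch executes
After SQUARE(q): c=1, q=81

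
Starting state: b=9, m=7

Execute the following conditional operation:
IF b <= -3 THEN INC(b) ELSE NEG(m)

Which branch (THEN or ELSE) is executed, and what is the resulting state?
Branch: ELSE, Final state: b=9, m=-7

Evaluating condition: b <= -3
b = 9
Condition is False, so ELSE branch executes
After NEG(m): b=9, m=-7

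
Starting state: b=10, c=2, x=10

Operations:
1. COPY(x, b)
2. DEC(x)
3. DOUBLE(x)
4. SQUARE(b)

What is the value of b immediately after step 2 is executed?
b = 10

Tracing b through execution:
Initial: b = 10
After step 1 (COPY(x, b)): b = 10
After step 2 (DEC(x)): b = 10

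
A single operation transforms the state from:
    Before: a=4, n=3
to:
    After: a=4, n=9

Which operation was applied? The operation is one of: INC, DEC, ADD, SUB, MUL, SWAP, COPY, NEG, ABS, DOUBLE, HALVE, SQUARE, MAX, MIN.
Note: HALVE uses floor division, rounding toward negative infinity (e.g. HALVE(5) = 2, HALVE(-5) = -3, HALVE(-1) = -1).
SQUARE(n)

Analyzing the change:
Before: a=4, n=3
After: a=4, n=9
Variable n changed from 3 to 9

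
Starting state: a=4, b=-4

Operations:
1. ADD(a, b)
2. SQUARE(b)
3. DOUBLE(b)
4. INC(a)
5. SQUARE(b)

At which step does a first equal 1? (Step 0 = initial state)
Step 4

Tracing a:
Initial: a = 4
After step 1: a = 0
After step 2: a = 0
After step 3: a = 0
After step 4: a = 1 ← first occurrence
After step 5: a = 1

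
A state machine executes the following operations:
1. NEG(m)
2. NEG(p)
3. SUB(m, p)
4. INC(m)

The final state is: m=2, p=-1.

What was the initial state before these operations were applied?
m=0, p=1

Working backwards:
Final state: m=2, p=-1
Before step 4 (INC(m)): m=1, p=-1
Before step 3 (SUB(m, p)): m=0, p=-1
Before step 2 (NEG(p)): m=0, p=1
Before step 1 (NEG(m)): m=0, p=1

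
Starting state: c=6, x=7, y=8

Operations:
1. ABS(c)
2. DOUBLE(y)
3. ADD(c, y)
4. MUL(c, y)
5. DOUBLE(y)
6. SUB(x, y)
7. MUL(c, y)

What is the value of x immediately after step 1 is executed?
x = 7

Tracing x through execution:
Initial: x = 7
After step 1 (ABS(c)): x = 7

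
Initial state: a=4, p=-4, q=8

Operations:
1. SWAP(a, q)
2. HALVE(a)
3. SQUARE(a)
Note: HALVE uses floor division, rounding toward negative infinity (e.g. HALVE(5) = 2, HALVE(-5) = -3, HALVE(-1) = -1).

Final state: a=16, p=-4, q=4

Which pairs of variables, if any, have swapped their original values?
None

Comparing initial and final values:
a: 4 → 16
p: -4 → -4
q: 8 → 4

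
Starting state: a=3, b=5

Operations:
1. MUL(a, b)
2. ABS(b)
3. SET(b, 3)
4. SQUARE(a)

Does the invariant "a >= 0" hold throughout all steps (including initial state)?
Yes

The invariant holds at every step.

State at each step:
Initial: a=3, b=5
After step 1: a=15, b=5
After step 2: a=15, b=5
After step 3: a=15, b=3
After step 4: a=225, b=3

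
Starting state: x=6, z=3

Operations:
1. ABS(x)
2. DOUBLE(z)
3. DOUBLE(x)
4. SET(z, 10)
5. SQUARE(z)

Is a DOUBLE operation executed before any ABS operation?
No

First DOUBLE: step 2
First ABS: step 1
Since 2 > 1, ABS comes first.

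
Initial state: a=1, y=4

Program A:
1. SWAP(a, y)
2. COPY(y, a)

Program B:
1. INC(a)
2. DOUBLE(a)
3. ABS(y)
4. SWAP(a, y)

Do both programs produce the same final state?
Yes

Program A final state: a=4, y=4
Program B final state: a=4, y=4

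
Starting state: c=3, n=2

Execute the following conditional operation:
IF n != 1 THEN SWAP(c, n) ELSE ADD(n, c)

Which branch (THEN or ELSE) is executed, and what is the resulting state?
Branch: THEN, Final state: c=2, n=3

Evaluating condition: n != 1
n = 2
Condition is True, so THEN branch executes
After SWAP(c, n): c=2, n=3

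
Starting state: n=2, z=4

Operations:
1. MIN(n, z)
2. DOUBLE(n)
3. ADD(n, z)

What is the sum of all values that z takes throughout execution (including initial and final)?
16

Values of z at each step:
Initial: z = 4
After step 1: z = 4
After step 2: z = 4
After step 3: z = 4
Sum = 4 + 4 + 4 + 4 = 16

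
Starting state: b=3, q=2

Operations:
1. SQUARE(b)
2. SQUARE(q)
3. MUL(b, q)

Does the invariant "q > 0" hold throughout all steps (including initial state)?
Yes

The invariant holds at every step.

State at each step:
Initial: b=3, q=2
After step 1: b=9, q=2
After step 2: b=9, q=4
After step 3: b=36, q=4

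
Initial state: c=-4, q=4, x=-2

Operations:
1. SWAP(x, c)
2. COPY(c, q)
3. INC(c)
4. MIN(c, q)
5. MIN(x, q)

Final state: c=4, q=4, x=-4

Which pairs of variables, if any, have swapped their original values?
None

Comparing initial and final values:
q: 4 → 4
x: -2 → -4
c: -4 → 4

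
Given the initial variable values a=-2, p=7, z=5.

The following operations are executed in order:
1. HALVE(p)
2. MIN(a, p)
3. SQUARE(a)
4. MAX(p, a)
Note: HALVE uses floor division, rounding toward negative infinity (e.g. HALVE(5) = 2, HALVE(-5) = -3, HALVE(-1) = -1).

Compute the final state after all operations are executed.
{a: 4, p: 4, z: 5}

Step-by-step execution:
Initial: a=-2, p=7, z=5
After step 1 (HALVE(p)): a=-2, p=3, z=5
After step 2 (MIN(a, p)): a=-2, p=3, z=5
After step 3 (SQUARE(a)): a=4, p=3, z=5
After step 4 (MAX(p, a)): a=4, p=4, z=5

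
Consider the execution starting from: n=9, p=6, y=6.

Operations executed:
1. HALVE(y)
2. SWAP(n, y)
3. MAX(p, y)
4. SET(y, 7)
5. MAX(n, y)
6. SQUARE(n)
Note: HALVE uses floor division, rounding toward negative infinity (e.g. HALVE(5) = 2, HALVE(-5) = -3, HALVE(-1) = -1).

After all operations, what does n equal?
n = 49

Tracing execution:
Step 1: HALVE(y) → n = 9
Step 2: SWAP(n, y) → n = 3
Step 3: MAX(p, y) → n = 3
Step 4: SET(y, 7) → n = 3
Step 5: MAX(n, y) → n = 7
Step 6: SQUARE(n) → n = 49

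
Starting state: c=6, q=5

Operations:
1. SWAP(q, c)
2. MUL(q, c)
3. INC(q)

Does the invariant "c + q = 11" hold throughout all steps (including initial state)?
No, violated after step 2

The invariant is violated after step 2.

State at each step:
Initial: c=6, q=5
After step 1: c=5, q=6
After step 2: c=5, q=30
After step 3: c=5, q=31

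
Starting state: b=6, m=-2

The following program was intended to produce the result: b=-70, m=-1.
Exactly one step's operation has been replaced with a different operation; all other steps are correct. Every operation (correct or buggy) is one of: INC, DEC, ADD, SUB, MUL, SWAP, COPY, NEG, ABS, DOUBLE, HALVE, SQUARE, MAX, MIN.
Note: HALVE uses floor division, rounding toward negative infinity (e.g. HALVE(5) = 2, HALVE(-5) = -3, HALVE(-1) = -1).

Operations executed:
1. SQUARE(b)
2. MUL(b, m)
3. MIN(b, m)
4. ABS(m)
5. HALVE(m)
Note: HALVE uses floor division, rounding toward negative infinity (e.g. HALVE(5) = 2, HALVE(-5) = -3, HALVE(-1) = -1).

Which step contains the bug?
Step 4

Trace with buggy code:
Initial: b=6, m=-2
After step 1: b=36, m=-2
After step 2: b=-72, m=-2
After step 3: b=-72, m=-2
After step 4: b=-72, m=2
After step 5: b=-72, m=1
Actual final b=-72, m=1 ≠ expected b=-70, m=-1.
Step 4 is the only position where a single-operation replacement can produce the expected result.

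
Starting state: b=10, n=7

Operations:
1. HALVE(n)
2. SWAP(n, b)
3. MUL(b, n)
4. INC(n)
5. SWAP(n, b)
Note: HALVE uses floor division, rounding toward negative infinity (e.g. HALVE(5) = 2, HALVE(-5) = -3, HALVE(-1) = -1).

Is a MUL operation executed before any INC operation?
Yes

First MUL: step 3
First INC: step 4
Since 3 < 4, MUL comes first.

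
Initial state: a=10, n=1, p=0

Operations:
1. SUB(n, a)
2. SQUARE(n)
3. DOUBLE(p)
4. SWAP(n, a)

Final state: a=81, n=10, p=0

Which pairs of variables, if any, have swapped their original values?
None

Comparing initial and final values:
p: 0 → 0
n: 1 → 10
a: 10 → 81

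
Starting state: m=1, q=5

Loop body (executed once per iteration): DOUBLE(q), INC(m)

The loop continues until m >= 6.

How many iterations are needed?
5

Tracing iterations:
Initial: m=1, q=5
After iteration 1: m=2, q=10
After iteration 2: m=3, q=20
After iteration 3: m=4, q=40
After iteration 4: m=5, q=80
After iteration 5: m=6, q=160
m >= 6 now holds, so the loop exits after 5 iterations.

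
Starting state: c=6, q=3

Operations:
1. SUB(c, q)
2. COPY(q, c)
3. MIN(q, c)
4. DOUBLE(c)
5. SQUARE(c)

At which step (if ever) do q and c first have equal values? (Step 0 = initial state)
Step 1

q and c first become equal after step 1.

Comparing values at each step:
Initial: q=3, c=6
After step 1: q=3, c=3 ← equal!
After step 2: q=3, c=3 ← equal!
After step 3: q=3, c=3 ← equal!
After step 4: q=3, c=6
After step 5: q=3, c=36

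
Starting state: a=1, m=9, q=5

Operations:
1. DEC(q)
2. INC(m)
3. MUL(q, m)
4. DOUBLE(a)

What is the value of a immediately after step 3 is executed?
a = 1

Tracing a through execution:
Initial: a = 1
After step 1 (DEC(q)): a = 1
After step 2 (INC(m)): a = 1
After step 3 (MUL(q, m)): a = 1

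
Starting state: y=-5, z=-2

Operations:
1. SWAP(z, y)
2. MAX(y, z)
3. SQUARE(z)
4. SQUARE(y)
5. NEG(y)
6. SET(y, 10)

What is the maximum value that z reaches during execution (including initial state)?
25

Values of z at each step:
Initial: z = -2
After step 1: z = -5
After step 2: z = -5
After step 3: z = 25 ← maximum
After step 4: z = 25
After step 5: z = 25
After step 6: z = 25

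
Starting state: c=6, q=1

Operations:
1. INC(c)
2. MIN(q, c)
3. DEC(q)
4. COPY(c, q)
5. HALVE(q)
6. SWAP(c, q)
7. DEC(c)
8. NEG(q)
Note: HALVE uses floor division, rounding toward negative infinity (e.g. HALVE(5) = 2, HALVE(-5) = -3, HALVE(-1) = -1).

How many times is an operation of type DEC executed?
2

Counting DEC operations:
Step 3: DEC(q) ← DEC
Step 7: DEC(c) ← DEC
Total: 2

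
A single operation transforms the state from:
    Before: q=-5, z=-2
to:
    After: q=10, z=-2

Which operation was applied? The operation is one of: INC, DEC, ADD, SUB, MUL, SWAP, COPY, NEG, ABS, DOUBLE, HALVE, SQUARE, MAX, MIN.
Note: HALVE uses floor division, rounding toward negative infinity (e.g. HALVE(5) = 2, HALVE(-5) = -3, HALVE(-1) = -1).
MUL(q, z)

Analyzing the change:
Before: q=-5, z=-2
After: q=10, z=-2
Variable q changed from -5 to 10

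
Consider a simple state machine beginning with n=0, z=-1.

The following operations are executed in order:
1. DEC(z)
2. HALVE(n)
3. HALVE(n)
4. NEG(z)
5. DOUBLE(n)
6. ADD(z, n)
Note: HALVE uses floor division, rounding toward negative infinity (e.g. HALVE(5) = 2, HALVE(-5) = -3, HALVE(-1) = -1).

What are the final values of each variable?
{n: 0, z: 2}

Step-by-step execution:
Initial: n=0, z=-1
After step 1 (DEC(z)): n=0, z=-2
After step 2 (HALVE(n)): n=0, z=-2
After step 3 (HALVE(n)): n=0, z=-2
After step 4 (NEG(z)): n=0, z=2
After step 5 (DOUBLE(n)): n=0, z=2
After step 6 (ADD(z, n)): n=0, z=2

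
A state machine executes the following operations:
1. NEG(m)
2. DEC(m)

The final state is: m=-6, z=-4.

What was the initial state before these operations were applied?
m=5, z=-4

Working backwards:
Final state: m=-6, z=-4
Before step 2 (DEC(m)): m=-5, z=-4
Before step 1 (NEG(m)): m=5, z=-4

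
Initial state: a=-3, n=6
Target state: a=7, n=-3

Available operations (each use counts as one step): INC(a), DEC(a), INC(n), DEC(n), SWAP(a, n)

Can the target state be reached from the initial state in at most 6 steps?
Yes

Path (2 steps): INC(n) → SWAP(a, n)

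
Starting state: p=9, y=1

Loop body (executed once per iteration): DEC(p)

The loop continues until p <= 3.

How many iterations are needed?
6

Tracing iterations:
Initial: p=9, y=1
After iteration 1: p=8, y=1
After iteration 2: p=7, y=1
After iteration 3: p=6, y=1
After iteration 4: p=5, y=1
After iteration 5: p=4, y=1
After iteration 6: p=3, y=1
p <= 3 now holds, so the loop exits after 6 iterations.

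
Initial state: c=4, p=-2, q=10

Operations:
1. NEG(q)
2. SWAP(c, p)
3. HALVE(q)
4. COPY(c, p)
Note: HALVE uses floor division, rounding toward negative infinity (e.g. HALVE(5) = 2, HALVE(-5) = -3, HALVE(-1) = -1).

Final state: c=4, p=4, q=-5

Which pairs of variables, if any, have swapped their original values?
None

Comparing initial and final values:
q: 10 → -5
p: -2 → 4
c: 4 → 4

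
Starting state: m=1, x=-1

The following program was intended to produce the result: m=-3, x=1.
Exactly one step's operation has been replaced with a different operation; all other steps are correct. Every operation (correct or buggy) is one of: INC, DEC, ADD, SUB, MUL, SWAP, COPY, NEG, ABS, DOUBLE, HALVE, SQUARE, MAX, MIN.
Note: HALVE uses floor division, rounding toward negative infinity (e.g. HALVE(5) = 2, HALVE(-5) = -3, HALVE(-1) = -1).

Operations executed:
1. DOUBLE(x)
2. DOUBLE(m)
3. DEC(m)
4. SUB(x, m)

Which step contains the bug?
Step 2

Trace with buggy code:
Initial: m=1, x=-1
After step 1: m=1, x=-2
After step 2: m=2, x=-2
After step 3: m=1, x=-2
After step 4: m=1, x=-3
Actual final m=1, x=-3 ≠ expected m=-3, x=1.
Step 2 is the only position where a single-operation replacement can produce the expected result.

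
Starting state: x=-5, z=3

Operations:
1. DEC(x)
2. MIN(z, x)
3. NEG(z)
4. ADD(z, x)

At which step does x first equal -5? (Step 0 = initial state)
Step 0

Tracing x:
Initial: x = -5 ← first occurrence
After step 1: x = -6
After step 2: x = -6
After step 3: x = -6
After step 4: x = -6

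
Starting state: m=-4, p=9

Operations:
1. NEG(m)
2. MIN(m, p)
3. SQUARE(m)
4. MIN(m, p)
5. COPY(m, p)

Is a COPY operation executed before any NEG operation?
No

First COPY: step 5
First NEG: step 1
Since 5 > 1, NEG comes first.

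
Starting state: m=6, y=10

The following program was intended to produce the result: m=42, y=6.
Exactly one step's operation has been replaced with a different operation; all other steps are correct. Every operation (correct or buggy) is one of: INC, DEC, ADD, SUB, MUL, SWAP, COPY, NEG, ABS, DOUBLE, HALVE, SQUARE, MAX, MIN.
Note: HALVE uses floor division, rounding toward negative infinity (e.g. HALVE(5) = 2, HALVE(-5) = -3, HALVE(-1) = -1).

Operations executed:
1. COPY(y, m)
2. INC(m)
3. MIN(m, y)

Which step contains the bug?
Step 3

Trace with buggy code:
Initial: m=6, y=10
After step 1: m=6, y=6
After step 2: m=7, y=6
After step 3: m=6, y=6
Actual final m=6, y=6 ≠ expected m=42, y=6.
Step 3 is the only position where a single-operation replacement can produce the expected result.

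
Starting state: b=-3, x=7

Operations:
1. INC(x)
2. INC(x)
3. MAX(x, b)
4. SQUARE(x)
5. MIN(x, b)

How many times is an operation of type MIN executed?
1

Counting MIN operations:
Step 5: MIN(x, b) ← MIN
Total: 1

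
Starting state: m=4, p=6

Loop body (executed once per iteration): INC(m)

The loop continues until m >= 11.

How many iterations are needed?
7

Tracing iterations:
Initial: m=4, p=6
After iteration 1: m=5, p=6
After iteration 2: m=6, p=6
After iteration 3: m=7, p=6
After iteration 4: m=8, p=6
After iteration 5: m=9, p=6
After iteration 6: m=10, p=6
After iteration 7: m=11, p=6
m >= 11 now holds, so the loop exits after 7 iterations.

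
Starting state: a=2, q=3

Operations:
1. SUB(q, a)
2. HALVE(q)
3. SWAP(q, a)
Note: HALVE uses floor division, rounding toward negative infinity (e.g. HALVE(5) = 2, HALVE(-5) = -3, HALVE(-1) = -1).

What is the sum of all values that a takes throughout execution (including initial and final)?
6

Values of a at each step:
Initial: a = 2
After step 1: a = 2
After step 2: a = 2
After step 3: a = 0
Sum = 2 + 2 + 2 + 0 = 6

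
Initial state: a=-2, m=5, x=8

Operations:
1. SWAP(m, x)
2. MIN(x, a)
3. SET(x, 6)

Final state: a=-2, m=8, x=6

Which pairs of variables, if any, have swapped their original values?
None

Comparing initial and final values:
x: 8 → 6
a: -2 → -2
m: 5 → 8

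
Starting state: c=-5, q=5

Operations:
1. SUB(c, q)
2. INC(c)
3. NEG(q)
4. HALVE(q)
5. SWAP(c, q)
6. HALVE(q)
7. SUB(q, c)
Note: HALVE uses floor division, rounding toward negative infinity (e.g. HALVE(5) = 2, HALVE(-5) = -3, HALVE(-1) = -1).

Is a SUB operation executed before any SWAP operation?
Yes

First SUB: step 1
First SWAP: step 5
Since 1 < 5, SUB comes first.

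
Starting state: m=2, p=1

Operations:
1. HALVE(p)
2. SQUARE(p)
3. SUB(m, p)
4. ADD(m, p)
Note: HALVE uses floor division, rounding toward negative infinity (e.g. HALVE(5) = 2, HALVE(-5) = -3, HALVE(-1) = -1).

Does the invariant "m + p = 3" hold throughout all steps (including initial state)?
No, violated after step 1

The invariant is violated after step 1.

State at each step:
Initial: m=2, p=1
After step 1: m=2, p=0
After step 2: m=2, p=0
After step 3: m=2, p=0
After step 4: m=2, p=0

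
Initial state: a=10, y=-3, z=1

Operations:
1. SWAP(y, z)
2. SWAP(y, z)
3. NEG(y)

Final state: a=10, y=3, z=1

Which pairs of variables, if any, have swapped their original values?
None

Comparing initial and final values:
z: 1 → 1
y: -3 → 3
a: 10 → 10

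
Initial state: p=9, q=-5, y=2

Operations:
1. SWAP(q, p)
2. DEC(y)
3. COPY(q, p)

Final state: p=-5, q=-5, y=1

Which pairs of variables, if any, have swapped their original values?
None

Comparing initial and final values:
y: 2 → 1
p: 9 → -5
q: -5 → -5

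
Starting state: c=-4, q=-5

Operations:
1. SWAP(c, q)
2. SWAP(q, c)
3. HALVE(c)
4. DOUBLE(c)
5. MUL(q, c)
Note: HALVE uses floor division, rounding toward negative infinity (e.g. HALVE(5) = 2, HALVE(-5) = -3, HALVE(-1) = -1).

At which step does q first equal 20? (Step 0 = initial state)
Step 5

Tracing q:
Initial: q = -5
After step 1: q = -4
After step 2: q = -5
After step 3: q = -5
After step 4: q = -5
After step 5: q = 20 ← first occurrence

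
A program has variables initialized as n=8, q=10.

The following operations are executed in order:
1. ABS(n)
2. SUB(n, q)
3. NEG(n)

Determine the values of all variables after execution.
{n: 2, q: 10}

Step-by-step execution:
Initial: n=8, q=10
After step 1 (ABS(n)): n=8, q=10
After step 2 (SUB(n, q)): n=-2, q=10
After step 3 (NEG(n)): n=2, q=10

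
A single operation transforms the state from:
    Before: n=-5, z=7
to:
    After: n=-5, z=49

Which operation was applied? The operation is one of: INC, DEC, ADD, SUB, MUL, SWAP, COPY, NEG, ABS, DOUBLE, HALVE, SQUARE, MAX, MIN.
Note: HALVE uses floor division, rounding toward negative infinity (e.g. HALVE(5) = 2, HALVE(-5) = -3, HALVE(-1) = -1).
SQUARE(z)

Analyzing the change:
Before: n=-5, z=7
After: n=-5, z=49
Variable z changed from 7 to 49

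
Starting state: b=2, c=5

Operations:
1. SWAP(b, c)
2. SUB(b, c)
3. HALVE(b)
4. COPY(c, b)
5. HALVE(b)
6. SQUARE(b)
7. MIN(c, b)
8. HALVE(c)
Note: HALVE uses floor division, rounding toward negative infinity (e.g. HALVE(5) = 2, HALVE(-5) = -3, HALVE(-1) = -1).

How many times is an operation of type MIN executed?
1

Counting MIN operations:
Step 7: MIN(c, b) ← MIN
Total: 1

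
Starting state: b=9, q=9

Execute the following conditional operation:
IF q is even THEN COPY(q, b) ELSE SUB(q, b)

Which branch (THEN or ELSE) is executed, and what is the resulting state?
Branch: ELSE, Final state: b=9, q=0

Evaluating condition: q is even
Condition is False, so ELSE branch executes
After SUB(q, b): b=9, q=0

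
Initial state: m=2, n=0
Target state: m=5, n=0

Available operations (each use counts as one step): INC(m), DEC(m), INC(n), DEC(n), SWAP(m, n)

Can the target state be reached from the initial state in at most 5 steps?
Yes

Path (3 steps): INC(m) → INC(m) → INC(m)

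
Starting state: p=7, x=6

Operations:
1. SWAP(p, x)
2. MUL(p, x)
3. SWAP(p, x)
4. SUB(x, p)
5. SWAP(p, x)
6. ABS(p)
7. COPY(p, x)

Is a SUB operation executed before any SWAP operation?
No

First SUB: step 4
First SWAP: step 1
Since 4 > 1, SWAP comes first.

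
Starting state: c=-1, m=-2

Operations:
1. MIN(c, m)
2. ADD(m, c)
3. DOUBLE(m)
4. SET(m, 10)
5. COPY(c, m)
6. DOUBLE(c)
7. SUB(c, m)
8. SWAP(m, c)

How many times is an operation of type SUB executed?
1

Counting SUB operations:
Step 7: SUB(c, m) ← SUB
Total: 1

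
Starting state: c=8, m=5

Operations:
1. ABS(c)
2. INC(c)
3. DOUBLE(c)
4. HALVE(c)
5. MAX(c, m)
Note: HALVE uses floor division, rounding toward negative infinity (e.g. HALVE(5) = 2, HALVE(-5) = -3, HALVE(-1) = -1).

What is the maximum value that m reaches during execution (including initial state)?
5

Values of m at each step:
Initial: m = 5 ← maximum
After step 1: m = 5
After step 2: m = 5
After step 3: m = 5
After step 4: m = 5
After step 5: m = 5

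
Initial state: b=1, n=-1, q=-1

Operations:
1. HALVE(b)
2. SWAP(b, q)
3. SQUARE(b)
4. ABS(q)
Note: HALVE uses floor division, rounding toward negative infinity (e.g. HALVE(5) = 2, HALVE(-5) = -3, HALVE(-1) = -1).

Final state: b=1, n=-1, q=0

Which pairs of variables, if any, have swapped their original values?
None

Comparing initial and final values:
b: 1 → 1
n: -1 → -1
q: -1 → 0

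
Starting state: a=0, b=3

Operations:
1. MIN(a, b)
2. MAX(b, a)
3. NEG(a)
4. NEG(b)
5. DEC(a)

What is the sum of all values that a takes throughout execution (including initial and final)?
-1

Values of a at each step:
Initial: a = 0
After step 1: a = 0
After step 2: a = 0
After step 3: a = 0
After step 4: a = 0
After step 5: a = -1
Sum = 0 + 0 + 0 + 0 + 0 + -1 = -1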